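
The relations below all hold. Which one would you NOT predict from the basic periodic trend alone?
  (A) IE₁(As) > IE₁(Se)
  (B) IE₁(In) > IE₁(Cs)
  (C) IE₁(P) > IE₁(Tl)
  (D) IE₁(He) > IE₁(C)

(A)

The general trend: first ionization energy increases across a period and decreases down a group.
(A) As (period 4, group 15) vs Se (period 4, group 16): the stated order contradicts the simple trend.
(B) In (period 5, group 13) vs Cs (period 6, group 1): the stated order agrees with the simple trend.
(C) P (period 3, group 15) vs Tl (period 6, group 13): the stated order agrees with the simple trend.
(D) He (period 1, group 18) vs C (period 2, group 14): the stated order agrees with the simple trend.
The exception is (A): Se (4p⁴) ionizes more easily than half-filled As (4p³).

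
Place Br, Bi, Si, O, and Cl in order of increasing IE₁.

Bi < Si < Br < Cl < O

Across a period the outer electron is held more tightly (higher IE₁); down a group it sits in a higher shell, more shielded, and comes off more easily.
These span different periods and groups, so the two trends combine.
Si > Bi: period and group pull opposite ways; the down-group shift dominates (786 vs 703 kJ/mol).
Br > Si: the two effects oppose for this pair; the across-period effect wins (1140 vs 786 kJ/mol).
Cl > Br: they share group 17; the group trend gives Cl the larger value.
O > Cl: period and group pull opposite ways; the down-group shift dominates (1314 vs 1251 kJ/mol).
For reference (kJ/mol): O 1314, Si 786, Cl 1251, Br 1140, Bi 703.
So from lowest to highest: Bi < Si < Br < Cl < O.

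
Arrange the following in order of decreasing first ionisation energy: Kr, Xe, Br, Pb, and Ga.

Kr > Xe > Br > Pb > Ga

Ga is in period 4, group 13; Br is in period 4, group 17; Kr is in period 4, group 18; Xe is in period 5, group 18; Pb is in period 6, group 14.
First ionization energy rises across a period (greater Z_eff holds electrons more tightly) and falls down a group (valence electrons are farther from the nucleus).
These span different periods and groups, so the two trends combine.
Pb > Ga: period and group pull opposite ways; the across-period shift dominates (716 vs 579 kJ/mol).
Br > Pb: both effects reinforce here, so Br is clearly the higher of the two.
Xe > Br: period and group pull opposite ways; the across-period shift dominates (1170 vs 1140 kJ/mol).
Kr > Xe: they share group 18; the group trend gives Kr the larger value.
For reference (kJ/mol): Ga 579, Br 1140, Kr 1351, Xe 1170, Pb 716.
So from highest to lowest: Kr > Xe > Br > Pb > Ga.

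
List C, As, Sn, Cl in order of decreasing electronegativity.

C is in period 2, group 14; Cl is in period 3, group 17; As is in period 4, group 15; Sn is in period 5, group 14.
Atoms toward the upper right of the periodic table pull bonding electrons most strongly.
Neither a single period nor a single group — weigh both effects.
As > Sn: both effects reinforce here, so As is clearly the higher of the two.
C > As: period and group pull opposite ways; the down-group shift dominates (2.55 vs 2.18).
Cl > C: period and group pull opposite ways; the across-period shift dominates (3.16 vs 2.55).
For reference (Pauling): C 2.55, Cl 3.16, As 2.18, Sn 1.96.
So from highest to lowest: Cl > C > As > Sn.

Cl > C > As > Sn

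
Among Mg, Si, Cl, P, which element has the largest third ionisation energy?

Consider each +2 ion: Mg²⁺ is the bare [Ne] core; Si²⁺ still has 2 valence electrons; Cl²⁺ still has 5 valence electrons; P²⁺ still has 3 valence electrons.
Pulling an electron out of a noble-gas core costs far more than removing a remaining valence electron, so Mg sits at the high end of IE_3.
Valence configurations: Si²⁺ [Ne]3s², Cl²⁺ [Ne]3s²3p³, P²⁺ [Ne]3s²3p¹.
P²⁺ loses a lone 3p electron whereas Si²⁺ must break into a filled 3s² pair, so IE_3(Si) > IE_3(P) even though P has the higher nuclear charge.
Tabulated IE_3 (kJ/mol): Mg 7733, Si 3232, Cl 3822, P 2914.
Hence IE_3: P < Si < Cl < Mg.

Mg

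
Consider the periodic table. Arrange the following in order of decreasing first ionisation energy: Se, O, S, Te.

O is in period 2, group 16; S is in period 3, group 16; Se is in period 4, group 16; Te is in period 5, group 16.
Across a period the outer electron is held more tightly (higher IE₁); down a group it sits in a higher shell, more shielded, and comes off more easily.
All are in group 16, so first ionization energy increases up the group.
So from highest to lowest: O > S > Se > Te.

O > S > Se > Te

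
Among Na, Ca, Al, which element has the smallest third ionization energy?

The third ionization energy removes an electron from the +2 ion. For each element: Na²⁺ is already 1 electron into the core; Ca²⁺ is the bare [Ar] core; Al²⁺ still has 1 valence electron.
Breaking into a closed-shell core is much more expensive than removing a leftover valence electron — Ca and Na have the largest IE_3 here.
Tabulated IE_3 (kJ/mol): Na 6910, Ca 4912, Al 2745.
Hence IE_3: Al < Ca < Na.

Al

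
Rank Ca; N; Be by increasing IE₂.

Ca < Be < N

Consider each +1 ion: Ca⁺ still has 1 valence electron; N⁺ still has 4 valence electrons; Be⁺ still has 1 valence electron.
All are still removing valence electrons, so compare the +1 ions as you would atoms: IE_2 generally rises across a period (higher Z_eff) and falls down a group (larger shell), subject to the usual subshell exceptions.
Valence configurations: Ca⁺ [Ar]4s¹, N⁺ [He]2s²2p², Be⁺ [He]2s¹.
Tabulated IE_2 (kJ/mol): Ca 1145, N 2856, Be 1757.
So the second ionization energies run Ca < Be < N.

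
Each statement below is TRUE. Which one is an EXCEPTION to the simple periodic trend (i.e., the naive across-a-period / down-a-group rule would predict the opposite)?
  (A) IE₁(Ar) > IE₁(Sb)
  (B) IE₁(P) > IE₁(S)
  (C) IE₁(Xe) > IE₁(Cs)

The general trend: first ionisation energy increases across a period and decreases down a group.
(A) Ar (period 3, group 18) vs Sb (period 5, group 15): the stated order agrees with the simple trend.
(B) P (period 3, group 15) vs S (period 3, group 16): the stated order contradicts the simple trend.
(C) Xe (period 5, group 18) vs Cs (period 6, group 1): the stated order agrees with the simple trend.
The exception is (B): S (3p⁴) ionizes more easily than half-filled P (3p³) because the paired 3p electron in S is pushed out by e⁻–e⁻ repulsion.

(B)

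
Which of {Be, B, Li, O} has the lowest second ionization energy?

IE_2 is the cost of taking one more electron from the +1 cation: Be⁺ still has 1 valence electron; B⁺ still has 2 valence electrons; Li⁺ is the bare [He] core; O⁺ still has 5 valence electrons.
Core electrons are held far more tightly than valence electrons, so Li tops the IE_2 order.
Valence configurations: Be⁺ [He]2s¹, B⁺ [He]2s², O⁺ [He]2s²2p³.
Tabulated IE_2 (kJ/mol): Be 1757, B 2427, Li 7298, O 3388.
So the second ionization energies run Be < B < O < Li.

Be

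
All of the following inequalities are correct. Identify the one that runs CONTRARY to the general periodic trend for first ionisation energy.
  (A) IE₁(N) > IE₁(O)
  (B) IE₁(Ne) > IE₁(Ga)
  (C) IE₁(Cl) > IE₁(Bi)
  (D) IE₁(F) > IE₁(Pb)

The general trend: first ionisation energy increases across a period and decreases down a group.
(A) N (period 2, group 15) vs O (period 2, group 16): the stated order contradicts the simple trend.
(B) Ne (period 2, group 18) vs Ga (period 4, group 13): the stated order agrees with the simple trend.
(C) Cl (period 3, group 17) vs Bi (period 6, group 15): the stated order agrees with the simple trend.
(D) F (period 2, group 17) vs Pb (period 6, group 14): the stated order agrees with the simple trend.
The exception is (A): pairing an electron in O's 2p⁴ costs repulsion energy, so O ionizes more easily than half-filled N (2p³).

(A)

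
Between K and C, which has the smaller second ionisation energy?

Consider each +1 ion: K⁺ is the bare [Ar] core; C⁺ still has 3 valence electrons.
Breaking into a closed-shell core is much more expensive than removing a leftover valence electron — K has the largest IE_2 here.
Tabulated IE_2 (kJ/mol): K 3052, C 2353.
So the second ionization energies run C < K.

C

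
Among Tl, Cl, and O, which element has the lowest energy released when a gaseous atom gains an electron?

Tl

EA tends to increase across a period and decrease down a group, though the pattern is less regular than for IE or radius.
Here both period and group differ, so the two effects have to be weighed against each other.
O > Tl: both effects reinforce here, so O is clearly the higher of the two.
Cl > O: the two effects oppose for this pair; the across-period effect wins (349 vs 141 kJ/mol).
For reference (kJ/mol): O 141, Cl 349, Tl 19.
The lowest energy released when a gaseous atom gains an electron among these belongs to Tl.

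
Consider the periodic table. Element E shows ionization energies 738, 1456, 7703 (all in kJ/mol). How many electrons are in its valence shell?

2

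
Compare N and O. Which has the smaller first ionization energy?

O

N is in period 2, group 15; O is in period 2, group 16.
Removing the outermost electron gets harder across a period and easier down a group.
All lie in period 2; the across-period trend (first ionization energy increases left to right) applies, with the exception below.
Note the exception: N has a higher first ionization energy than O, contrary to the simple trend — pairing an electron in O's 2p⁴ costs repulsion energy, so O ionizes more easily than half-filled N (2p³).
Approximate values (kJ/mol): N 1402, O 1314.
So O has the smaller first ionization energy (O < N).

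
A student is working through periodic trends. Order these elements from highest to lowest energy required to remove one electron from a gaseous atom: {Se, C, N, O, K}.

N > O > C > Se > K

C is in period 2, group 14; N is in period 2, group 15; O is in period 2, group 16; K is in period 4, group 1; Se is in period 4, group 16.
IE₁ increases left→right with effective nuclear charge and decreases top→bottom as the valence shell moves farther out.
These span different periods and groups, so the two trends combine.
Se > K: both are in period 4; the period trend gives Se the larger value.
C > Se: the two effects oppose for this pair; the down-group effect wins (1086 vs 941 kJ/mol).
O > C: both are in period 2; the period trend gives O the larger value.
N > O: this pair runs against the simple trend — see the exception note.
Note the exception: N has a higher first ionization energy than O, contrary to the simple trend — pairing an electron in O's 2p⁴ costs repulsion energy, so O ionizes more easily than half-filled N (2p³).
Approximate values (kJ/mol): C 1086, N 1402, O 1314, K 419, Se 941.
So from highest to lowest: N > O > C > Se > K.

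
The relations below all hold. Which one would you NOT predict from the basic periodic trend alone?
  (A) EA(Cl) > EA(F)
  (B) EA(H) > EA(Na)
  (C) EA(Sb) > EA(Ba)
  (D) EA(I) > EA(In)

The general trend: electron affinity increases across a period and decreases down a group.
(A) Cl (period 3, group 17) vs F (period 2, group 17): the stated order contradicts the simple trend.
(B) H (period 1, group 1) vs Na (period 3, group 1): the stated order agrees with the simple trend.
(C) Sb (period 5, group 15) vs Ba (period 6, group 2): the stated order agrees with the simple trend.
(D) I (period 5, group 17) vs In (period 5, group 13): the stated order agrees with the simple trend.
The exception is (A): F's small 2p subshell makes the incoming electron feel strong e⁻–e⁻ repulsion, so Cl actually releases more energy on gaining an electron.

(A)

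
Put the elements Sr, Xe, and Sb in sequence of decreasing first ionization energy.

Xe, Sb, Sr

Sr is in period 5, group 2; Sb is in period 5, group 15; Xe is in period 5, group 18.
First ionization energy rises across a period (greater Z_eff holds electrons more tightly) and falls down a group (valence electrons are farther from the nucleus).
All lie in period 5, so first ionization energy increases left to right.
So from highest to lowest: Xe > Sb > Sr.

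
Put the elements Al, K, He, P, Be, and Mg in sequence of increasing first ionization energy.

K, Al, Mg, Be, P, He

He is in period 1, group 18; Be is in period 2, group 2; Mg is in period 3, group 2; Al is in period 3, group 13; P is in period 3, group 15; K is in period 4, group 1.
Across a period the outer electron is held more tightly (higher IE₁); down a group it sits in a higher shell, more shielded, and comes off more easily.
Neither a single period nor a single group — weigh both effects.
Al > K: both effects reinforce here, so Al is clearly the higher of the two.
Mg > Al: this pair runs against the simple trend — see the exception note.
Be > Mg: they share group 2; the group trend gives Be the larger value.
P > Be: period and group pull opposite ways; the across-period shift dominates (1012 vs 900 kJ/mol).
He > P: both effects reinforce here, so He is clearly the higher of the two.
Note the exception: Mg has a higher first ionization energy than Al, contrary to the simple trend — Al's single 3p electron is easier to remove than one from Mg's filled 3s².
Approximate values (kJ/mol): He 2372, Be 900, Mg 738, Al 578, P 1012, K 419.
So from lowest to highest: K < Al < Mg < Be < P < He.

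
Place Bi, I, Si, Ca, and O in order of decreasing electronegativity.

O > I > Bi > Si > Ca

Smaller atoms with higher effective nuclear charge are more electronegative.
Neither a single period nor a single group — weigh both effects.
Si > Ca: both effects reinforce here, so Si is clearly the higher of the two.
Bi > Si: period and group pull opposite ways; the across-period shift dominates (2.02 vs 1.90).
I > Bi: both effects reinforce here, so I is clearly the higher of the two.
O > I: the two effects oppose for this pair; the down-group effect wins (3.44 vs 2.66).
Tabulated electronegativity (Pauling): O 3.44, Si 1.90, Ca 1.00, I 2.66, Bi 2.02.
So from highest to lowest: O > I > Bi > Si > Ca.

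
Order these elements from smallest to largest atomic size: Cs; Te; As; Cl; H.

Across a period the added protons contract the valence shell; down a group each new principal shell makes the atom larger.
Neither a single period nor a single group — weigh both effects.
Cl > H: the two effects oppose for this pair; the down-group effect wins (99 vs 32 pm).
As > Cl: both effects reinforce here, so As is clearly the larger of the two.
Te > As: period and group pull opposite ways; the down-group shift dominates (136 vs 121 pm).
Cs > Te: both effects reinforce here, so Cs is clearly the larger of the two.
For reference (pm): H 32, Cl 99, As 121, Te 136, Cs 232.
So from smallest to largest: H < Cl < As < Te < Cs.

H < Cl < As < Te < Cs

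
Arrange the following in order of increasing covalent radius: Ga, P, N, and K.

N < P < Ga < K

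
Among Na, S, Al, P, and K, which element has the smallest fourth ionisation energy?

S

IE_4 is the cost of taking one more electron from the +3 cation: Na³⁺ is already 2 electrons into the core; S³⁺ still has 3 valence electrons; Al³⁺ is the bare [Ne] core; P³⁺ still has 2 valence electrons; K³⁺ is already 2 electrons into the core.
Core electrons are held far more tightly than valence electrons, so K, Na and Al top the IE_4 order.
Valence configurations: S³⁺ [Ne]3s²3p¹, P³⁺ [Ne]3s².
S³⁺ loses a lone 3p electron whereas P³⁺ must break into a filled 3s² pair, so IE_4(P) > IE_4(S) even though S has the higher nuclear charge.
Tabulated IE_4 (kJ/mol): Na 9543, S 4556, Al 11577, P 4964, K 5877.
Overall IE_4 order: S < P < K < Na < Al.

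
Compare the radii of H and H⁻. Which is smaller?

Forming H⁻ adds 1 electron to H. More electron–electron repulsion in the same shell, with unchanged nuclear charge, lets the cloud expand.
An anion is larger than its parent atom: H⁻ > H.

H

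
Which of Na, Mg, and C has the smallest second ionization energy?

IE_2 is the cost of taking one more electron from the +1 cation: Na⁺ is the bare [Ne] core; Mg⁺ still has 1 valence electron; C⁺ still has 3 valence electrons.
Breaking into a closed-shell core is much more expensive than removing a leftover valence electron — Na has the largest IE_2 here.
Valence configurations: Mg⁺ [Ne]3s¹, C⁺ [He]2s²2p¹.
Approximate IE_2 values (kJ/mol): Na 4562, Mg 1451, C 2353.
So the second ionization energies run Mg < C < Na.

Mg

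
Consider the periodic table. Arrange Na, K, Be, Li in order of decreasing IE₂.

Li > Na > K > Be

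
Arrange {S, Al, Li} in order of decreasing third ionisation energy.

Li, S, Al

IE_3 is the cost of taking one more electron from the +2 cation: S²⁺ still has 4 valence electrons; Al²⁺ still has 1 valence electron; Li²⁺ is already 1 electron into the core.
Core electrons are held far more tightly than valence electrons, so Li tops the IE_3 order.
Valence configurations: S²⁺ [Ne]3s²3p², Al²⁺ [Ne]3s¹.
Tabulated IE_3 (kJ/mol): S 3357, Al 2745, Li 11815.
Putting it together, IE_3: Al < S < Li.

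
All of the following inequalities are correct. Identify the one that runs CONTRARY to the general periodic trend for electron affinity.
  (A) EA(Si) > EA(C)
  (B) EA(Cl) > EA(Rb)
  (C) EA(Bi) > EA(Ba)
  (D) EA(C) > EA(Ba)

(A)

The general trend: electron affinity increases across a period and decreases down a group.
(A) Si (period 3, group 14) vs C (period 2, group 14): the stated order contradicts the simple trend.
(B) Cl (period 3, group 17) vs Rb (period 5, group 1): the stated order agrees with the simple trend.
(C) Bi (period 6, group 15) vs Ba (period 6, group 2): the stated order agrees with the simple trend.
(D) C (period 2, group 14) vs Ba (period 6, group 2): the stated order agrees with the simple trend.
The exception is (A): Si's larger, more diffuse 3p orbitals accept an added electron slightly more readily than C's compact 2p.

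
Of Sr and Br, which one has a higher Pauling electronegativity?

Br

Br is in period 4, group 17; Sr is in period 5, group 2.
Electronegativity increases across a period and decreases down a group, tracking effective nuclear charge and atomic size.
These span different periods and groups, so the two trends combine.
Br > Sr: relative to Sr, both the across-period and down-group shifts push Br's electronegativity up.
Approximate values (Pauling): Br 2.96, Sr 0.95.
So Br has the higher Pauling electronegativity (Br > Sr).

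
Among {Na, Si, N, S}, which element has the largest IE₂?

Na

The second ionization energy removes an electron from the +1 ion. For each element: Na⁺ is the bare [Ne] core; Si⁺ still has 3 valence electrons; N⁺ still has 4 valence electrons; S⁺ still has 5 valence electrons.
Breaking into a closed-shell core is much more expensive than removing a leftover valence electron — Na has the largest IE_2 here.
Valence configurations: Si⁺ [Ne]3s²3p¹, N⁺ [He]2s²2p², S⁺ [Ne]3s²3p³.
Tabulated IE_2 (kJ/mol): Na 4562, Si 1577, N 2856, S 2252.
So the second ionization energies run Si < S < N < Na.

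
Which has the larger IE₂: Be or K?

K

The second ionization energy removes an electron from the +1 ion. For each element: Be⁺ still has 1 valence electron; K⁺ is the bare [Ar] core.
Core electrons are held far more tightly than valence electrons, so K tops the IE_2 order.
Tabulated IE_2 (kJ/mol): Be 1757, K 3052.
Putting it together, IE_2: Be < K.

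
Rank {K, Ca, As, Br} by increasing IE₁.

K, Ca, As, Br

K is in period 4, group 1; Ca is in period 4, group 2; As is in period 4, group 15; Br is in period 4, group 17.
IE₁ increases left→right with effective nuclear charge and decreases top→bottom as the valence shell moves farther out.
All lie in period 4, so first ionization energy increases left to right.
So from lowest to highest: K < Ca < As < Br.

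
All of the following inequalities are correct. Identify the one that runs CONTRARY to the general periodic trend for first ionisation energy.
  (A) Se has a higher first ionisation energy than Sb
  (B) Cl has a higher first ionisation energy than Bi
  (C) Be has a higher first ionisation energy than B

(C)

The general trend: first ionisation energy increases across a period and decreases down a group.
(A) Se (period 4, group 16) vs Sb (period 5, group 15): the stated order agrees with the simple trend.
(B) Cl (period 3, group 17) vs Bi (period 6, group 15): the stated order agrees with the simple trend.
(C) Be (period 2, group 2) vs B (period 2, group 13): the stated order contradicts the simple trend.
The exception is (C): removing B's lone 2p electron is easier than breaking Be's filled 2s².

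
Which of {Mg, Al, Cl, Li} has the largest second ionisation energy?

After 1 electron has been removed, what remains? Mg⁺ still has 1 valence electron; Al⁺ still has 2 valence electrons; Cl⁺ still has 6 valence electrons; Li⁺ is the bare [He] core.
Pulling an electron out of a noble-gas core costs far more than removing a remaining valence electron, so Li sits at the high end of IE_2.
Valence configurations: Mg⁺ [Ne]3s¹, Al⁺ [Ne]3s², Cl⁺ [Ne]3s²3p⁴.
The numbers (kJ/mol): Mg 1451, Al 1817, Cl 2298, Li 7298.
Hence IE_2: Mg < Al < Cl < Li.

Li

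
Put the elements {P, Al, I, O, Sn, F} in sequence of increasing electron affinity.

O is in period 2, group 16; F is in period 2, group 17; Al is in period 3, group 13; P is in period 3, group 15; Sn is in period 5, group 14; I is in period 5, group 17.
Electron affinity generally becomes more exothermic across a period toward the halogens and less exothermic down a group.
Here both period and group differ, so the two effects have to be weighed against each other.
P > Al: both are in period 3; the period trend gives P the larger value.
Sn > P: this pair runs against the simple trend — see the exception note.
O > Sn: both effects reinforce here, so O is clearly the higher of the two.
I > O: period and group pull opposite ways; the across-period shift dominates (295 vs 141 kJ/mol).
F > I: they share group 17; the group trend gives F the larger value.
Note the exception: Sn has a higher electron affinity than P, contrary to the simple trend — adding an electron to P's half-filled np³ subshell costs electron-pairing energy.
For reference (kJ/mol): O 141, F 328, Al 42, P 72, Sn 107, I 295.
So from lowest to highest: Al < P < Sn < O < I < F.

Al < P < Sn < O < I < F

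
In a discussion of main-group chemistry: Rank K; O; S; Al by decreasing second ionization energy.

After 1 electron has been removed, what remains? K⁺ is the bare [Ar] core; O⁺ still has 5 valence electrons; S⁺ still has 5 valence electrons; Al⁺ still has 2 valence electrons.
Usually core removal costs more than valence removal, but here the competition is close: a tightly held n=2 valence electron can cost more to remove than an n=3 core electron, so the actual values have to decide it.
Valence configurations: O⁺ [He]2s²2p³, S⁺ [Ne]3s²3p³, Al⁺ [Ne]3s².
The numbers (kJ/mol): K 3052, O 3388, S 2252, Al 1817.
Overall IE_2 order: Al < S < K < O.

O > K > S > Al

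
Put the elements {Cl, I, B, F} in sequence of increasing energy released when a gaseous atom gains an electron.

B is in period 2, group 13; F is in period 2, group 17; Cl is in period 3, group 17; I is in period 5, group 17.
EA tends to increase across a period and decrease down a group, though the pattern is less regular than for IE or radius.
Here both period and group differ, so the two effects have to be weighed against each other.
I > B: the two effects oppose for this pair; the across-period effect wins (295 vs 27 kJ/mol).
F > I: they share group 17; the group trend gives F the larger value.
Cl > F: this pair runs against the simple trend — see the exception note.
Note the exception: Cl has a higher electron affinity than F, contrary to the simple trend — F's small 2p subshell makes the incoming electron feel strong e⁻–e⁻ repulsion, so Cl actually releases more energy on gaining an electron.
Approximate values (kJ/mol): B 27, F 328, Cl 349, I 295.
So from lowest to highest: B < I < F < Cl.

B, I, F, Cl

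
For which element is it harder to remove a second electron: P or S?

The second ionization energy removes an electron from the +1 ion. For each element: P⁺ still has 4 valence electrons; S⁺ still has 5 valence electrons.
All are still removing valence electrons, so compare the +1 ions as you would atoms: IE_2 generally rises across a period (higher Z_eff) and falls down a group (larger shell), subject to the usual subshell exceptions.
Valence configurations: P⁺ [Ne]3s²3p², S⁺ [Ne]3s²3p³.
The numbers (kJ/mol): P 1907, S 2252.
Putting it together, IE_2: P < S.

S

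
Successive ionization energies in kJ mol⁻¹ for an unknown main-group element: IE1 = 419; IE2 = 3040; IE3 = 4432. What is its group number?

Group 1

Look for the largest jump between consecutive ionization energies: IE2/IE1 ≈ 7.3, far larger than any earlier ratio.
That jump marks the point where a core electron is being removed. So the atom has 1 valence electron.
A main-group element with 1 valence electron is in group 1.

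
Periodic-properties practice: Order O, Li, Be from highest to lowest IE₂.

Li, O, Be

IE_2 is the cost of taking one more electron from the +1 cation: O⁺ still has 5 valence electrons; Li⁺ is the bare [He] core; Be⁺ still has 1 valence electron.
Breaking into a closed-shell core is much more expensive than removing a leftover valence electron — Li has the largest IE_2 here.
Valence configurations: O⁺ [He]2s²2p³, Be⁺ [He]2s¹.
Approximate IE_2 values (kJ/mol): O 3388, Li 7298, Be 1757.
Overall IE_2 order: Be < O < Li.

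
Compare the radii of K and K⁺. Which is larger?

K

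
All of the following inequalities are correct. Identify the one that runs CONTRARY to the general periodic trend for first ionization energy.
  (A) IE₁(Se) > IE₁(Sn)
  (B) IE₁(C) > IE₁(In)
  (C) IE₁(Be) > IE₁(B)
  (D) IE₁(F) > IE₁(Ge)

(C)

The general trend: first ionization energy increases across a period and decreases down a group.
(A) Se (period 4, group 16) vs Sn (period 5, group 14): the stated order agrees with the simple trend.
(B) C (period 2, group 14) vs In (period 5, group 13): the stated order agrees with the simple trend.
(C) Be (period 2, group 2) vs B (period 2, group 13): the stated order contradicts the simple trend.
(D) F (period 2, group 17) vs Ge (period 4, group 14): the stated order agrees with the simple trend.
The exception is (C): removing B's lone 2p electron is easier than breaking Be's filled 2s².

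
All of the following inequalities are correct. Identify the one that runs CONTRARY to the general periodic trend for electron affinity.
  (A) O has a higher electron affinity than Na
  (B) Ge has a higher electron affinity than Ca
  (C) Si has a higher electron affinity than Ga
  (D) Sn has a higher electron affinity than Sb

The general trend: electron affinity increases across a period and decreases down a group.
(A) O (period 2, group 16) vs Na (period 3, group 1): the stated order agrees with the simple trend.
(B) Ge (period 4, group 14) vs Ca (period 4, group 2): the stated order agrees with the simple trend.
(C) Si (period 3, group 14) vs Ga (period 4, group 13): the stated order agrees with the simple trend.
(D) Sn (period 5, group 14) vs Sb (period 5, group 15): the stated order contradicts the simple trend.
The exception is (D): adding an electron to Sb's half-filled 5p³ is unfavourable, so Sn has the more exothermic EA.

(D)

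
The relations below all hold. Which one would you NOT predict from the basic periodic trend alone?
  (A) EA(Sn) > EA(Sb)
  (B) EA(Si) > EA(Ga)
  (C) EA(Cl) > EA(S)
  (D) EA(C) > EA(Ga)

(A)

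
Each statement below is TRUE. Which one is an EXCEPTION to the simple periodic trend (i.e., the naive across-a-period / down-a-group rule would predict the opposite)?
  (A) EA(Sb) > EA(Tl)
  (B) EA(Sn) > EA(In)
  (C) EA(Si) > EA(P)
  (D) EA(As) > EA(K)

The general trend: electron affinity increases across a period and decreases down a group.
(A) Sb (period 5, group 15) vs Tl (period 6, group 13): the stated order agrees with the simple trend.
(B) Sn (period 5, group 14) vs In (period 5, group 13): the stated order agrees with the simple trend.
(C) Si (period 3, group 14) vs P (period 3, group 15): the stated order contradicts the simple trend.
(D) As (period 4, group 15) vs K (period 4, group 1): the stated order agrees with the simple trend.
The exception is (C): adding an electron to P's half-filled 3p³ is unfavourable, so Si (3p²) has the more exothermic EA.

(C)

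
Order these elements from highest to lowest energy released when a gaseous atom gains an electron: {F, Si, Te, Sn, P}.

F > Te > Si > Sn > P

Electron affinity generally becomes more exothermic across a period toward the halogens and less exothermic down a group.
Neither a single period nor a single group — weigh both effects.
Sn > P: this pair runs against the simple trend — see the exception note.
Si > Sn: they share group 14; the group trend gives Si the larger value.
Te > Si: the two effects oppose for this pair; the across-period effect wins (190 vs 134 kJ/mol).
F > Te: relative to Te, both the across-period and down-group shifts push F's electron affinity up.
Note the exception: Sn has a higher electron affinity than P, contrary to the simple trend — adding an electron to P's half-filled np³ subshell costs electron-pairing energy.
Note the exception: Si has a higher electron affinity than P, contrary to the simple trend — adding an electron to P's half-filled 3p³ is unfavourable, so Si (3p²) has the more exothermic EA.
Approximate values (kJ/mol): F 328, Si 134, P 72, Sn 107, Te 190.
So from highest to lowest: F > Te > Si > Sn > P.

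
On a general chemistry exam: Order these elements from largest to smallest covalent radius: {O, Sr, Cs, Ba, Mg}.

O is in period 2, group 16; Mg is in period 3, group 2; Sr is in period 5, group 2; Cs is in period 6, group 1; Ba is in period 6, group 2.
Atomic radius shrinks across a period as nuclear charge pulls the same shell inward, and grows down a group as new shells are added.
Neither a single period nor a single group — weigh both effects.
Mg > O: relative to O, both the across-period and down-group shifts push Mg's atomic radius up.
Sr > Mg: Sr sits below Mg in group 2, so the down-group effect alone puts Sr larger.
Ba > Sr: Ba sits below Sr in group 2, so the down-group effect alone puts Ba larger.
Cs > Ba: both are in period 6; the period trend gives Cs the larger value.
Tabulated atomic radius (pm): O 63, Mg 139, Sr 185, Cs 232, Ba 196.
So from largest to smallest: Cs > Ba > Sr > Mg > O.

Cs, Ba, Sr, Mg, O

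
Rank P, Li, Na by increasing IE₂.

P < Na < Li

IE_2 is the cost of taking one more electron from the +1 cation: P⁺ still has 4 valence electrons; Li⁺ is the bare [He] core; Na⁺ is the bare [Ne] core.
Pulling an electron out of a noble-gas core costs far more than removing a remaining valence electron, so Na and Li sit at the high end of IE_2.
Approximate IE_2 values (kJ/mol): P 1907, Li 7298, Na 4562.
Overall IE_2 order: P < Na < Li.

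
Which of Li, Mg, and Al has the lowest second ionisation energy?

Mg

IE_2 is the cost of taking one more electron from the +1 cation: Li⁺ is the bare [He] core; Mg⁺ still has 1 valence electron; Al⁺ still has 2 valence electrons.
Breaking into a closed-shell core is much more expensive than removing a leftover valence electron — Li has the largest IE_2 here.
Valence configurations: Mg⁺ [Ne]3s¹, Al⁺ [Ne]3s².
Approximate IE_2 values (kJ/mol): Li 7298, Mg 1451, Al 1817.
Putting it together, IE_2: Mg < Al < Li.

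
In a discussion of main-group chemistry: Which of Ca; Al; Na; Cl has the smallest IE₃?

Al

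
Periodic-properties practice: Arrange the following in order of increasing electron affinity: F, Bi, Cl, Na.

Na < Bi < F < Cl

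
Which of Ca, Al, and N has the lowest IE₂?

The second ionization energy removes an electron from the +1 ion. For each element: Ca⁺ still has 1 valence electron; Al⁺ still has 2 valence electrons; N⁺ still has 4 valence electrons.
All are still removing valence electrons, so compare the +1 ions as you would atoms: IE_2 generally rises across a period (higher Z_eff) and falls down a group (larger shell), subject to the usual subshell exceptions.
Valence configurations: Ca⁺ [Ar]4s¹, Al⁺ [Ne]3s², N⁺ [He]2s²2p².
The numbers (kJ/mol): Ca 1145, Al 1817, N 2856.
So the second ionization energies run Ca < Al < N.

Ca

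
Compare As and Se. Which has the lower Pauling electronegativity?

As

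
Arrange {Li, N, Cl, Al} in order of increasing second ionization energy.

Al < Cl < N < Li

IE_2 is the cost of taking one more electron from the +1 cation: Li⁺ is the bare [He] core; N⁺ still has 4 valence electrons; Cl⁺ still has 6 valence electrons; Al⁺ still has 2 valence electrons.
Pulling an electron out of a noble-gas core costs far more than removing a remaining valence electron, so Li sits at the high end of IE_2.
Valence configurations: N⁺ [He]2s²2p², Cl⁺ [Ne]3s²3p⁴, Al⁺ [Ne]3s².
Approximate IE_2 values (kJ/mol): Li 7298, N 2856, Cl 2298, Al 1817.
Overall IE_2 order: Al < Cl < N < Li.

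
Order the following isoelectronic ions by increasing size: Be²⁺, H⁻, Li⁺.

Be²⁺ < Li⁺ < H⁻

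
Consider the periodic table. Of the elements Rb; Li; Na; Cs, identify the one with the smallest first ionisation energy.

Cs

Li is in period 2, group 1; Na is in period 3, group 1; Rb is in period 5, group 1; Cs is in period 6, group 1.
Across a period the outer electron is held more tightly (higher IE₁); down a group it sits in a higher shell, more shielded, and comes off more easily.
All are in group 1, so first ionization energy increases up the group.
The smallest first ionisation energy among these belongs to Cs.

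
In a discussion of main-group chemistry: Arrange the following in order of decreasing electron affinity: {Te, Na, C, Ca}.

C is in period 2, group 14; Na is in period 3, group 1; Ca is in period 4, group 2; Te is in period 5, group 16.
Adding an electron releases more energy for atoms nearer the top right (short of the noble gases).
Neither a single period nor a single group — weigh both effects.
Na > Ca: the two effects oppose for this pair; the down-group effect wins (53 vs 2 kJ/mol).
C > Na: relative to Na, both the across-period and down-group shifts push C's electron affinity up.
Te > C: the two effects oppose for this pair; the across-period effect wins (190 vs 122 kJ/mol).
Approximate values (kJ/mol): C 122, Na 53, Ca 2, Te 190.
So from highest to lowest: Te > C > Na > Ca.

Te > C > Na > Ca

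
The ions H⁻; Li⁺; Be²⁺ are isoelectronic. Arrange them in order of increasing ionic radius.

Be²⁺ < Li⁺ < H⁻

All of these have 2 electrons, so size is governed by nuclear charge alone: the more protons, the stronger the pull on the same electron cloud, and the smaller the ion.
Nuclear charges: Be²⁺ (Z=4), Li⁺ (Z=3), H⁻ (Z=1).
Smallest to largest: Be²⁺ < Li⁺ < H⁻.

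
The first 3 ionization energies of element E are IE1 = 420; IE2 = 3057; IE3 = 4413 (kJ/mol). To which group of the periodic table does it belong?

Look for the largest jump between consecutive ionization energies: IE2/IE1 ≈ 7.3, far larger than any earlier ratio.
That jump marks the point where a core electron is being removed. So the atom has 1 valence electron.
A main-group element with 1 valence electron is in group 1.

Group 1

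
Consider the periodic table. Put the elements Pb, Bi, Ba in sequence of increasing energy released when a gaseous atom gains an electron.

Ba is in period 6, group 2; Pb is in period 6, group 14; Bi is in period 6, group 15.
Adding an electron releases more energy for atoms nearer the top right (short of the noble gases).
All lie in period 6, so electron affinity increases left to right.
So from lowest to highest: Ba < Pb < Bi.

Ba < Pb < Bi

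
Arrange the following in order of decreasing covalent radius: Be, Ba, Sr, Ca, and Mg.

Ba, Sr, Ca, Mg, Be

Be is in period 2, group 2; Mg is in period 3, group 2; Ca is in period 4, group 2; Sr is in period 5, group 2; Ba is in period 6, group 2.
Across a period the added protons contract the valence shell; down a group each new principal shell makes the atom larger.
All are in group 2, so atomic radius increases down the group.
So from largest to smallest: Ba > Sr > Ca > Mg > Be.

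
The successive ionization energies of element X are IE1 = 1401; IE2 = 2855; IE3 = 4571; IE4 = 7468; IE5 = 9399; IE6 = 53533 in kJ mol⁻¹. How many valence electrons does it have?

Look for the largest jump between consecutive ionization energies: IE6/IE5 ≈ 5.7, far larger than any earlier ratio.
That jump marks the point where a core electron is being removed. So the atom has 5 valence electrons.

5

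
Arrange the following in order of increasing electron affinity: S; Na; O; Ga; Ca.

Ca, Ga, Na, O, S

Adding an electron releases more energy for atoms nearer the top right (short of the noble gases).
These span different periods and groups, so the two trends combine.
Ga > Ca: Ga lies to the right of Ca in period 4, so the across-period effect alone puts Ga higher.
Na > Ga: period and group pull opposite ways; the down-group shift dominates (53 vs 29 kJ/mol).
O > Na: relative to Na, both the across-period and down-group shifts push O's electron affinity up.
S > O: this pair runs against the simple trend — see the exception note.
Note the exception: S has a higher electron affinity than O, contrary to the simple trend — the compact 2p subshell of O repels the added electron more than S's larger 3p does.
For reference (kJ/mol): O 141, Na 53, S 200, Ca 2, Ga 29.
So from lowest to highest: Ca < Ga < Na < O < S.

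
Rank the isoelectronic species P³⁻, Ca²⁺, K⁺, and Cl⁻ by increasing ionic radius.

All of these have 18 electrons, so size is governed by nuclear charge alone: the more protons, the stronger the pull on the same electron cloud, and the smaller the ion.
Nuclear charges: Ca²⁺ (Z=20), K⁺ (Z=19), Cl⁻ (Z=17), P³⁻ (Z=15).
Smallest to largest: Ca²⁺ < K⁺ < Cl⁻ < P³⁻.

Ca²⁺ < K⁺ < Cl⁻ < P³⁻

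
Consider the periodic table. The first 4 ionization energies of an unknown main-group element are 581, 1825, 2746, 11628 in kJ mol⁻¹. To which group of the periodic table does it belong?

Look for the largest jump between consecutive ionization energies: IE4/IE3 ≈ 4.2, far larger than any earlier ratio.
That jump marks the point where a core electron is being removed. So the atom has 3 valence electrons.
A main-group element with 3 valence electrons is in group 13.

Group 13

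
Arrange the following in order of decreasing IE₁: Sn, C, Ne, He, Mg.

He is in period 1, group 18; C is in period 2, group 14; Ne is in period 2, group 18; Mg is in period 3, group 2; Sn is in period 5, group 14.
IE₁ increases left→right with effective nuclear charge and decreases top→bottom as the valence shell moves farther out.
Here both period and group differ, so the two effects have to be weighed against each other.
Mg > Sn: the two effects oppose for this pair; the down-group effect wins (738 vs 709 kJ/mol).
C > Mg: relative to Mg, both the across-period and down-group shifts push C's first ionization energy up.
Ne > C: Ne lies to the right of C in period 2, so the across-period effect alone puts Ne higher.
He > Ne: they share group 18; the group trend gives He the larger value.
Tabulated first ionization energy (kJ/mol): He 2372, C 1086, Ne 2081, Mg 738, Sn 709.
So from highest to lowest: He > Ne > C > Mg > Sn.

He, Ne, C, Mg, Sn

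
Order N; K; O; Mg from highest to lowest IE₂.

After 1 electron has been removed, what remains? N⁺ still has 4 valence electrons; K⁺ is the bare [Ar] core; O⁺ still has 5 valence electrons; Mg⁺ still has 1 valence electron.
Usually core removal costs more than valence removal, but here the competition is close: a tightly held n=2 valence electron can cost more to remove than an n=3 core electron, so the actual values have to decide it.
Valence configurations: N⁺ [He]2s²2p², O⁺ [He]2s²2p³, Mg⁺ [Ne]3s¹.
The numbers (kJ/mol): N 2856, K 3052, O 3388, Mg 1451.
Overall IE_2 order: Mg < N < K < O.

O, K, N, Mg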